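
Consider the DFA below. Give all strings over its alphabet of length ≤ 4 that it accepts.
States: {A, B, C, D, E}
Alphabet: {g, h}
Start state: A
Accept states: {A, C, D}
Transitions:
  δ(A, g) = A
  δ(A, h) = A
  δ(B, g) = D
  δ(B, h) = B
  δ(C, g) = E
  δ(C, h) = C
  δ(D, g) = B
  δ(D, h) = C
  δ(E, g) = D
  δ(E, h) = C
ε, g, h, gg, gh, hg, hh, ggg, ggh, ghg, ghh, hgg, hgh, hhg, hhh, gggg, gggh, gghg, gghh, ghgg, ghgh, ghhg, ghhh, hggg, hggh, hghg, hghh, hhgg, hhgh, hhhg, hhhh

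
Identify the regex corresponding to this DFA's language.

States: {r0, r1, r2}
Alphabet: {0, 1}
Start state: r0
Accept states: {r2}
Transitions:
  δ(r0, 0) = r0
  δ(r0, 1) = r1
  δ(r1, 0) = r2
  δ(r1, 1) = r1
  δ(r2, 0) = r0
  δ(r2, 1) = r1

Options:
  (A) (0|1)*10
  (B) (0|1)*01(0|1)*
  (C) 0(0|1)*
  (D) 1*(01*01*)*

Check each option against the DFA on short strings; one disagreement eliminates an option:
  (A) (0|1)*10: agrees with the DFA on every string of length ≤ 6
  (B) (0|1)*01(0|1)*: on '01' the DFA goes r0 → r0 → r1 and rejects (r1 ∉ Accept), but the regex matches it → eliminate
  (C) 0(0|1)*: on '0' the DFA goes r0 → r0 and rejects (r0 ∉ Accept), but the regex matches it → eliminate
  (D) 1*(01*01*)*: on ε the DFA stays in r0 and rejects (r0 ∉ Accept), but the regex matches it → eliminate
Only (A) is consistent with the DFA.
(A) (0|1)*10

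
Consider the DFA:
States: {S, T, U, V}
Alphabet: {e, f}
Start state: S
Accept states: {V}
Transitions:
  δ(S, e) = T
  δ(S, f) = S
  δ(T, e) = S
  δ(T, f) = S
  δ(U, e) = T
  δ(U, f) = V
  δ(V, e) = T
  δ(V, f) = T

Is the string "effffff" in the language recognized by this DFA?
Processing string "effffff":
  S --e--> T
  T --f--> S
  S --f--> S
  S --f--> S
  S --f--> S
  S --f--> S
  S --f--> S
Final state: S
Accept states: {V}
No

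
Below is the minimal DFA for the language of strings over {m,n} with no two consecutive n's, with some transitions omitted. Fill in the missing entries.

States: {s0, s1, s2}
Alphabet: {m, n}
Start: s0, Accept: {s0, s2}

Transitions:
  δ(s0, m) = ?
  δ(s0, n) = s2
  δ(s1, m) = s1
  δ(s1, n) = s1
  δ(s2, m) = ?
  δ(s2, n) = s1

From the language and accept set, identify what each state tracks — s0: last symbol not n (ok); s1: saw nn (dead); s2: last symbol n (ok).
Each missing δ(q, a) is the state matching the new tracked value after reading a.
δ(s0, m) = s0; δ(s2, m) = s0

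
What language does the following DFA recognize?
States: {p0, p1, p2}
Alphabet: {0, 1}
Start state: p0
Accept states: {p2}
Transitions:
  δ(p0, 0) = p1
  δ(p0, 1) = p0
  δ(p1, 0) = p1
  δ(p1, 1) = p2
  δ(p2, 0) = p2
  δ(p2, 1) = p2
Testing a few strings:
  '0000' → reject
  '1110' → reject
  '110' → reject
  '01' → accept
State roles: p0=no 0 seen yet; p1=seen a 0, waiting for 1; p2=substring 01 seen
All binary strings containing the substring 01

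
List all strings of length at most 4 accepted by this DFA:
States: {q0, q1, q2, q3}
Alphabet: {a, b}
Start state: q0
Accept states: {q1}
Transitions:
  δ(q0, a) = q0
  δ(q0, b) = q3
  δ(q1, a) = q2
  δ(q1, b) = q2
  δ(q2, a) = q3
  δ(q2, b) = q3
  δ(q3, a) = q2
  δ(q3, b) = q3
None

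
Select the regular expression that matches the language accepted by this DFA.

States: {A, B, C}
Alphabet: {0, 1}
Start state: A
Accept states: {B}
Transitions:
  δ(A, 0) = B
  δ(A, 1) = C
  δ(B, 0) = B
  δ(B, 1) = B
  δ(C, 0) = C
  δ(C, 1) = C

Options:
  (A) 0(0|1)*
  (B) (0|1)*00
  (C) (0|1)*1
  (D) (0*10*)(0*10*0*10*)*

Check each option against the DFA on short strings; one disagreement eliminates an option:
  (A) 0(0|1)*: agrees with the DFA on every string of length ≤ 6
  (B) (0|1)*00: on '0' the DFA goes A → B and accepts (B ∈ Accept), but the regex does not match it → eliminate
  (C) (0|1)*1: on '0' the DFA goes A → B and accepts (B ∈ Accept), but the regex does not match it → eliminate
  (D) (0*10*)(0*10*0*10*)*: on '0' the DFA goes A → B and accepts (B ∈ Accept), but the regex does not match it → eliminate
Only (A) is consistent with the DFA.
(A) 0(0|1)*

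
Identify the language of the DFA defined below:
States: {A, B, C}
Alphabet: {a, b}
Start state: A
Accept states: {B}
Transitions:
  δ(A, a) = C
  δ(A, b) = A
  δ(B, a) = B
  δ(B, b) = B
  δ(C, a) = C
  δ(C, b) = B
Testing a few strings:
  'aa' → reject
  'abbb' → accept
  'a' → reject
  'b' → reject
State roles: A=no a seen yet; B=substring ab seen; C=seen a a, waiting for b
All strings over {a,b} containing the substring ab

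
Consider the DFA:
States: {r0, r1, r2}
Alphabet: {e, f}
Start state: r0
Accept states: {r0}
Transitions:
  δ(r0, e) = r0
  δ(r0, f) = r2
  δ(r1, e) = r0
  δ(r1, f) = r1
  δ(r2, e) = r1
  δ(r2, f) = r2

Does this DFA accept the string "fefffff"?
Processing string "fefffff":
  r0 --f--> r2
  r2 --e--> r1
  r1 --f--> r1
  r1 --f--> r1
  r1 --f--> r1
  r1 --f--> r1
  r1 --f--> r1
Final state: r1
Accept states: {r0}
No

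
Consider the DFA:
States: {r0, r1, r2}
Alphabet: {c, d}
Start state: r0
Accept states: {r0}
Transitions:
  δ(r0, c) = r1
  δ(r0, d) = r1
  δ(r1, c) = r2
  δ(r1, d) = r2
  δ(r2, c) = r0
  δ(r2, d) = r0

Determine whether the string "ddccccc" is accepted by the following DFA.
Processing string "ddccccc":
  r0 --d--> r1
  r1 --d--> r2
  r2 --c--> r0
  r0 --c--> r1
  r1 --c--> r2
  r2 --c--> r0
  r0 --c--> r1
Final state: r1
Accept states: {r0}
No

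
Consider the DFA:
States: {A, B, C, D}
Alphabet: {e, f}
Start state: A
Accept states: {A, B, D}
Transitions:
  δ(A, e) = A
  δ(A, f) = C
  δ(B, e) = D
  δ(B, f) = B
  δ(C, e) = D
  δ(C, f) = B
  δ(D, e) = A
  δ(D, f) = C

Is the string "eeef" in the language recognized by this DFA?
Processing string "eeef":
  A --e--> A
  A --e--> A
  A --e--> A
  A --f--> C
Final state: C
Accept states: {A, B, D}
No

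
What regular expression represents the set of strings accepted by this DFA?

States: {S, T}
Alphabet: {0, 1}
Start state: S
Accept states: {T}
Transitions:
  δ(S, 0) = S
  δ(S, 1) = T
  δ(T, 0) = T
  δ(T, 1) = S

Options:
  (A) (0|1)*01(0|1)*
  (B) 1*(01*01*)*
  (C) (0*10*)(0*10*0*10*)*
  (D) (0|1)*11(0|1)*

Check each option against the DFA on short strings; one disagreement eliminates an option:
  (A) (0|1)*01(0|1)*: on '1' the DFA goes S → T and accepts (T ∈ Accept), but the regex does not match it → eliminate
  (B) 1*(01*01*)*: on ε the DFA stays in S and rejects (S ∉ Accept), but the regex matches it → eliminate
  (C) (0*10*)(0*10*0*10*)*: agrees with the DFA on every string of length ≤ 6
  (D) (0|1)*11(0|1)*: on '1' the DFA goes S → T and accepts (T ∈ Accept), but the regex does not match it → eliminate
Only (C) is consistent with the DFA.
(C) (0*10*)(0*10*0*10*)*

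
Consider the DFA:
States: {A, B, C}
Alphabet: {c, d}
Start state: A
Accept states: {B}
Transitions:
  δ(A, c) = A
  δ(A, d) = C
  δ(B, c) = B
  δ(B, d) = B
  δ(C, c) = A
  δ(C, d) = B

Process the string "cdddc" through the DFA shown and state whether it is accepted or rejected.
Processing string "cdddc":
  A --c--> A
  A --d--> C
  C --d--> B
  B --d--> B
  B --c--> B
Final state: B
Accept states: {B}
Yes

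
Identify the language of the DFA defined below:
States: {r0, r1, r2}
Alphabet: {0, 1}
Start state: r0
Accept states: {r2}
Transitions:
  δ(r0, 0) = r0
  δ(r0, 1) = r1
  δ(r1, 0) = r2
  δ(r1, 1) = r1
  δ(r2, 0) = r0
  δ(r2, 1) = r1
Testing a few strings:
  '00' → reject
  '11' → reject
  '111' → reject
  '0' → reject
State roles: r0=no suffix match; r1=one trailing 1; r2=suffix is 10
All binary strings ending with 10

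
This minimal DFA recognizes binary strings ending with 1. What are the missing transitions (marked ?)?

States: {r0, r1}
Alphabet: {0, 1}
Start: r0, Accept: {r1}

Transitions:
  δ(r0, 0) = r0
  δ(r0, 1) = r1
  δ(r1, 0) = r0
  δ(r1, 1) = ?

From the language and accept set, identify what each state tracks — r0: last symbol not 1; r1: last symbol is 1.
Each missing δ(q, a) is the state matching the new tracked value after reading a.
δ(r1, 1) = r1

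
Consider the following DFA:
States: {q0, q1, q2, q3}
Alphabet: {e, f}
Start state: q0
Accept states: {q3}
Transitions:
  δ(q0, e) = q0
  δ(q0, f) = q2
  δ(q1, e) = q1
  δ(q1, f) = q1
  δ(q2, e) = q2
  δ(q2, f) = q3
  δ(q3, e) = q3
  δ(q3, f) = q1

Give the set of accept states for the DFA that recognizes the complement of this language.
Complement accept states = All states \ Original accept states
= {q0, q1, q2, q3} \ {q3}
{q0, q1, q2}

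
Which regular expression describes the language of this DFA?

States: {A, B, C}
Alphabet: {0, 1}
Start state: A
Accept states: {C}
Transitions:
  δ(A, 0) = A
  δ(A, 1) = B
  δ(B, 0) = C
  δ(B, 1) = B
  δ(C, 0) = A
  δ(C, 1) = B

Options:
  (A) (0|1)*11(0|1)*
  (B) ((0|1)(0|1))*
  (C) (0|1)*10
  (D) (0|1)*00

Check each option against the DFA on short strings; one disagreement eliminates an option:
  (A) (0|1)*11(0|1)*: on '10' the DFA goes A → B → C and accepts (C ∈ Accept), but the regex does not match it → eliminate
  (B) ((0|1)(0|1))*: on ε the DFA stays in A and rejects (A ∉ Accept), but the regex matches it → eliminate
  (C) (0|1)*10: agrees with the DFA on every string of length ≤ 6
  (D) (0|1)*00: on '00' the DFA goes A → A → A and rejects (A ∉ Accept), but the regex matches it → eliminate
Only (C) is consistent with the DFA.
(C) (0|1)*10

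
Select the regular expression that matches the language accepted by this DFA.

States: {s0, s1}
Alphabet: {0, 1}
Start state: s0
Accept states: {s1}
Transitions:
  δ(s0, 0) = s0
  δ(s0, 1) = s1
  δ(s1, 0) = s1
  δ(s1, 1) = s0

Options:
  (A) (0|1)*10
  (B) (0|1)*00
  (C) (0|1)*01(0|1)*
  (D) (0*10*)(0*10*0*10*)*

Check each option against the DFA on short strings; one disagreement eliminates an option:
  (A) (0|1)*10: on '1' the DFA goes s0 → s1 and accepts (s1 ∈ Accept), but the regex does not match it → eliminate
  (B) (0|1)*00: on '1' the DFA goes s0 → s1 and accepts (s1 ∈ Accept), but the regex does not match it → eliminate
  (C) (0|1)*01(0|1)*: on '1' the DFA goes s0 → s1 and accepts (s1 ∈ Accept), but the regex does not match it → eliminate
  (D) (0*10*)(0*10*0*10*)*: agrees with the DFA on every string of length ≤ 6
Only (D) is consistent with the DFA.
(D) (0*10*)(0*10*0*10*)*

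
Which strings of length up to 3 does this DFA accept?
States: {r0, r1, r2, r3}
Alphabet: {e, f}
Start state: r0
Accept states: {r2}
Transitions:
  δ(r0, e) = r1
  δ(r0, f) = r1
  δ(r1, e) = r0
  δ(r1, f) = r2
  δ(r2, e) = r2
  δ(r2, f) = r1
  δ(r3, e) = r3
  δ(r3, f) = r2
ef, ff, efe, ffe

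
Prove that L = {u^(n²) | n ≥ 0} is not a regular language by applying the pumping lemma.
Assume L is regular with pumping length p. Idea: pumping adds a fixed amount, but gaps between consecutive squares grow.
Choose s = u^(p²) (length p² ≥ p). By the pumping lemma, s = xyz with |xy| ≤ p, |y| > 0, so |y| = k with 1 ≤ k ≤ p. Then |xy²z| = p²+k. Since p² < p²+k ≤ p²+p < (p+1)², the length p²+k lies strictly between consecutive squares, so it is not a perfect square and xy²z ∉ L.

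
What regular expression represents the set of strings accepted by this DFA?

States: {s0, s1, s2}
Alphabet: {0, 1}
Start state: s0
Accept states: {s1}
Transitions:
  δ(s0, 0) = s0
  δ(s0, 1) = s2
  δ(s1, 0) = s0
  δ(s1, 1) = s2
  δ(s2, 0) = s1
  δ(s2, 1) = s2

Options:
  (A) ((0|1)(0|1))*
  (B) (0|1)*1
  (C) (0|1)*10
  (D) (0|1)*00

Check each option against the DFA on short strings; one disagreement eliminates an option:
  (A) ((0|1)(0|1))*: on ε the DFA stays in s0 and rejects (s0 ∉ Accept), but the regex matches it → eliminate
  (B) (0|1)*1: on '1' the DFA goes s0 → s2 and rejects (s2 ∉ Accept), but the regex matches it → eliminate
  (C) (0|1)*10: agrees with the DFA on every string of length ≤ 6
  (D) (0|1)*00: on '00' the DFA goes s0 → s0 → s0 and rejects (s0 ∉ Accept), but the regex matches it → eliminate
Only (C) is consistent with the DFA.
(C) (0|1)*10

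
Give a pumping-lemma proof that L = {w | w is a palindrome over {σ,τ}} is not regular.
Assume L is regular with pumping length p. Idea: pumping the leading σ-block breaks the symmetry.
Choose s = σ^p τ σ^p (a palindrome of length 2p+1 ≥ p). By the pumping lemma, s = xyz with |xy| ≤ p, |y| > 0, so y = σ^k with k > 0 (xy lies entirely in the first σ^p). Then xy²z = σ^(p+k) τ σ^p, which is not a palindrome since p+k ≠ p.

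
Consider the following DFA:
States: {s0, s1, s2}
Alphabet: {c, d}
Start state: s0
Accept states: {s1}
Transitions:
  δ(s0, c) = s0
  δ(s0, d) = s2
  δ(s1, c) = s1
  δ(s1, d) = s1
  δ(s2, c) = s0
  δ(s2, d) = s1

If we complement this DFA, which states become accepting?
Complement accept states = All states \ Original accept states
= {s0, s1, s2} \ {s1}
{s0, s2}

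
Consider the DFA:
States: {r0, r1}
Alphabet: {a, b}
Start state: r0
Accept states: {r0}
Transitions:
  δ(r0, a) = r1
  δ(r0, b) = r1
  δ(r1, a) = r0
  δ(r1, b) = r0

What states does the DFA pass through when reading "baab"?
read 'b': r0 → r1
  read 'a': r1 → r0
  read 'a': r0 → r1
  read 'b': r1 → r0
r0 -> r1 -> r0 -> r1 -> r0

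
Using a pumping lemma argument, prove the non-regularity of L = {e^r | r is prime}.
Assume L is regular with pumping length p. Idea: pumping by a suitable count produces a composite length.
Let q be a prime with q ≥ p and choose s = e^q ∈ L. By the pumping lemma, s = xyz with |xy| ≤ p, |y| = k ≥ 1. Take i = q+1: |xy^(q+1)z| = q + q·k = q(1+k). Since q ≥ 2 and 1+k ≥ 2, q(1+k) is composite, so xy^(q+1)z ∉ L.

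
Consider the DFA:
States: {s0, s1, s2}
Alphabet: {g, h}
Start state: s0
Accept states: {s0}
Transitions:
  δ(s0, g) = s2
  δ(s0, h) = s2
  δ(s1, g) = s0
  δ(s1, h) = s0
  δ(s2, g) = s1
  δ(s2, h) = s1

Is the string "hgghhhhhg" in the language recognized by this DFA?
Processing string "hgghhhhhg":
  s0 --h--> s2
  s2 --g--> s1
  s1 --g--> s0
  s0 --h--> s2
  s2 --h--> s1
  s1 --h--> s0
  s0 --h--> s2
  s2 --h--> s1
  s1 --g--> s0
Final state: s0
Accept states: {s0}
Yes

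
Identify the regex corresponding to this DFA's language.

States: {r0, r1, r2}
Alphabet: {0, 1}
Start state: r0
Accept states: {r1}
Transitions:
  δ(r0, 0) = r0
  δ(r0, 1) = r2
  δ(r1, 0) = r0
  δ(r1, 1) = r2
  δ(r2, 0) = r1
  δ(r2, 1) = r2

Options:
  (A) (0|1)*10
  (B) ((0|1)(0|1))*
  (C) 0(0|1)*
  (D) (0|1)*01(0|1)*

Check each option against the DFA on short strings; one disagreement eliminates an option:
  (A) (0|1)*10: agrees with the DFA on every string of length ≤ 6
  (B) ((0|1)(0|1))*: on ε the DFA stays in r0 and rejects (r0 ∉ Accept), but the regex matches it → eliminate
  (C) 0(0|1)*: on '0' the DFA goes r0 → r0 and rejects (r0 ∉ Accept), but the regex matches it → eliminate
  (D) (0|1)*01(0|1)*: on '01' the DFA goes r0 → r0 → r2 and rejects (r2 ∉ Accept), but the regex matches it → eliminate
Only (A) is consistent with the DFA.
(A) (0|1)*10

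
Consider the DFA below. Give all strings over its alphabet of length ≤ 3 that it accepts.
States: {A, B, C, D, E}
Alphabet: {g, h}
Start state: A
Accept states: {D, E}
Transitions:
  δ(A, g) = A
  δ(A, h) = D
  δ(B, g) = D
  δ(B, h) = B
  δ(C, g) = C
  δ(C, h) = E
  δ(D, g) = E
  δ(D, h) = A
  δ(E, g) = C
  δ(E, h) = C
h, gh, hg, ggh, ghg, hhh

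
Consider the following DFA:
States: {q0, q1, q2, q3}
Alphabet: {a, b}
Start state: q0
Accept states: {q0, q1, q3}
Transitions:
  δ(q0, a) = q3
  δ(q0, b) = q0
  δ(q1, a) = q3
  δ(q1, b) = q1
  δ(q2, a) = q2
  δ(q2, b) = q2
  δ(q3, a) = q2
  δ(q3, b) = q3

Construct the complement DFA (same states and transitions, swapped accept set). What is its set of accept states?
Complement accept states = All states \ Original accept states
= {q0, q1, q2, q3} \ {q0, q1, q3}
{q2}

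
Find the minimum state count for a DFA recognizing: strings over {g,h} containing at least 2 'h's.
By Myhill–Nerode, count the distinguishable equivalence classes: 3 classes — having seen 0, 1, or ≥2 copies of 'h'; any two classes i < j (j ≤ 2) are distinguished by the string h^(2−j), which takes class j to 2 copies (accepted) but leaves class i below 2 (rejected).
3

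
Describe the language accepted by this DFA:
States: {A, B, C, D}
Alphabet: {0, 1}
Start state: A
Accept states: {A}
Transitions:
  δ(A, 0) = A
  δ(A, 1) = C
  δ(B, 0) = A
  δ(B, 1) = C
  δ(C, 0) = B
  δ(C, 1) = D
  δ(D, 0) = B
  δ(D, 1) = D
Testing a few strings:
  '1111' → reject
  '0' → accept
  '1001' → reject
  '110' → reject
State roles: A=value ≡ 0 (mod 4); B=value ≡ 2 (mod 4); C=value ≡ 1 (mod 4); D=value ≡ 3 (mod 4)
All binary strings representing a multiple of 4 (read in base 2; leading zeros allowed and ε counts as 0)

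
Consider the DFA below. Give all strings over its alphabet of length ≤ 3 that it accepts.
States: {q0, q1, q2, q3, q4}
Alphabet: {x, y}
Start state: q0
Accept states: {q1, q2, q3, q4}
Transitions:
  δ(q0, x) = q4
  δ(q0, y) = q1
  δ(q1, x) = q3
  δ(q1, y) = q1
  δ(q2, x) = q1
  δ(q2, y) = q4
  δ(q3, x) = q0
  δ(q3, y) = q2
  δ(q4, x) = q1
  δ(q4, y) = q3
x, y, xx, xy, yx, yy, xxx, xxy, xyy, yxy, yyx, yyy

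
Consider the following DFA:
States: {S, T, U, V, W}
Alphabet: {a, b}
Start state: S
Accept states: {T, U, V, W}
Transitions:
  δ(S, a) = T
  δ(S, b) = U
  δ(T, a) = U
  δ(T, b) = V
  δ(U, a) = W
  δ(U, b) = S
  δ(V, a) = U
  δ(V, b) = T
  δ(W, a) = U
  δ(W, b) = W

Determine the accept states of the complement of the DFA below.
Complement accept states = All states \ Original accept states
= {S, T, U, V, W} \ {T, U, V, W}
{S}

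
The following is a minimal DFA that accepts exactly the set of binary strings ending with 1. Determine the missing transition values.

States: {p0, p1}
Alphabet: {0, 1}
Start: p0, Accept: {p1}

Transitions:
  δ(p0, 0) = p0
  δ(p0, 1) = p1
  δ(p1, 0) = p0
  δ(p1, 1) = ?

From the language and accept set, identify what each state tracks — p0: last symbol not 1; p1: last symbol is 1.
Each missing δ(q, a) is the state matching the new tracked value after reading a.
δ(p1, 1) = p1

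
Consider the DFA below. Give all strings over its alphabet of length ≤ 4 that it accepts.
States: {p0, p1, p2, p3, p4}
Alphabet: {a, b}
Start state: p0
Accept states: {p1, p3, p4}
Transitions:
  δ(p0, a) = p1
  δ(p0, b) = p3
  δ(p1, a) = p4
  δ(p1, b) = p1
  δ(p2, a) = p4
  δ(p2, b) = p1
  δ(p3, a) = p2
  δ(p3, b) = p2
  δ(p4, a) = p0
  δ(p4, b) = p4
a, b, aa, ab, aab, aba, abb, baa, bab, bba, bbb, aaaa, aaab, aabb, abab, abba, abbb, baab, baba, babb, bbab, bbba, bbbb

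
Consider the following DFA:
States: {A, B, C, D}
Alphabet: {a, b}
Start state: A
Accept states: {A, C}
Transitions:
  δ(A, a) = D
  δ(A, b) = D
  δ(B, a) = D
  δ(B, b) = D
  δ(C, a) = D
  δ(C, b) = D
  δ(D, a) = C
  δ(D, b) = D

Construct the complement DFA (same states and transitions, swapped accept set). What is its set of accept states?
Complement accept states = All states \ Original accept states
= {A, B, C, D} \ {A, C}
{B, D}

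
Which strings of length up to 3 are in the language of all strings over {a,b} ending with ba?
ba, aba, bba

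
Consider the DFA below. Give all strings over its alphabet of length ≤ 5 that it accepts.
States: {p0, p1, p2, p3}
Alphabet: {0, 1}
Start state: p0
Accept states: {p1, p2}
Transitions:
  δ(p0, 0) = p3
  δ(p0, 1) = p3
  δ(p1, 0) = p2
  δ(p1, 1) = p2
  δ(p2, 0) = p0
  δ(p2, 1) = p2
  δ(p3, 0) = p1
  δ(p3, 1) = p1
00, 01, 10, 11, 000, 001, 010, 011, 100, 101, 110, 111, 0001, 0011, 0101, 0111, 1001, 1011, 1101, 1111, 00011, 00111, 01011, 01111, 10011, 10111, 11011, 11111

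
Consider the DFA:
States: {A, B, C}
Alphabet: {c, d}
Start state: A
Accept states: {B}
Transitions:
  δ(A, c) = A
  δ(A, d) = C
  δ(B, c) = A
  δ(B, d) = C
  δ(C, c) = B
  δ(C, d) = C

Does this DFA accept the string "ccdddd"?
Processing string "ccdddd":
  A --c--> A
  A --c--> A
  A --d--> C
  C --d--> C
  C --d--> C
  C --d--> C
Final state: C
Accept states: {B}
No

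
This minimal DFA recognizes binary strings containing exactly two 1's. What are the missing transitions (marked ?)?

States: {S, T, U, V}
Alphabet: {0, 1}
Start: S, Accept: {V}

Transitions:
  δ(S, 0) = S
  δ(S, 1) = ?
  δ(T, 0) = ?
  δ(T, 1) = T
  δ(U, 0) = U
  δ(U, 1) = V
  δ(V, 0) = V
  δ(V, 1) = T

From the language and accept set, identify what each state tracks — S: zero 1's; T: ≥ three 1's (dead); U: one 1; V: two 1's.
Each missing δ(q, a) is the state matching the new tracked value after reading a.
δ(S, 1) = U; δ(T, 0) = T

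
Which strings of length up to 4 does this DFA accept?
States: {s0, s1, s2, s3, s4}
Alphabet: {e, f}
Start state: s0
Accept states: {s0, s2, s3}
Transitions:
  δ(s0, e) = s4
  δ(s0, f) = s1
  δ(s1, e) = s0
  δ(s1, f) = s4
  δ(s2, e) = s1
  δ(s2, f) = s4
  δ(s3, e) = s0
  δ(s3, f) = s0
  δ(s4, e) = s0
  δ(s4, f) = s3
ε, ee, ef, fe, efe, eff, ffe, fff, eeee, eeef, eefe, feee, feef, fefe, fffe, ffff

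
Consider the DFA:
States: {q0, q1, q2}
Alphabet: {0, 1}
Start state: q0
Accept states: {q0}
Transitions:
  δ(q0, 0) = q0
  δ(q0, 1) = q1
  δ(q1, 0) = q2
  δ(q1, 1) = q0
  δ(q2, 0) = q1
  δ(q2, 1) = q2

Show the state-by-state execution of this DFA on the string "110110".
read '1': q0 → q1
  read '1': q1 → q0
  read '0': q0 → q0
  read '1': q0 → q1
  read '1': q1 → q0
  read '0': q0 → q0
q0 -> q1 -> q0 -> q0 -> q1 -> q0 -> q0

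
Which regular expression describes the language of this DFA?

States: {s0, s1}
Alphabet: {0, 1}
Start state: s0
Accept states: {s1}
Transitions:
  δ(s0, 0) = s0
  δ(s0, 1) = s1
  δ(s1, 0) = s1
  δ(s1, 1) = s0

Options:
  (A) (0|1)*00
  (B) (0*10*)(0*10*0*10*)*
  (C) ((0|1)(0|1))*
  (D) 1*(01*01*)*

Check each option against the DFA on short strings; one disagreement eliminates an option:
  (A) (0|1)*00: on '1' the DFA goes s0 → s1 and accepts (s1 ∈ Accept), but the regex does not match it → eliminate
  (B) (0*10*)(0*10*0*10*)*: agrees with the DFA on every string of length ≤ 6
  (C) ((0|1)(0|1))*: on ε the DFA stays in s0 and rejects (s0 ∉ Accept), but the regex matches it → eliminate
  (D) 1*(01*01*)*: on ε the DFA stays in s0 and rejects (s0 ∉ Accept), but the regex matches it → eliminate
Only (B) is consistent with the DFA.
(B) (0*10*)(0*10*0*10*)*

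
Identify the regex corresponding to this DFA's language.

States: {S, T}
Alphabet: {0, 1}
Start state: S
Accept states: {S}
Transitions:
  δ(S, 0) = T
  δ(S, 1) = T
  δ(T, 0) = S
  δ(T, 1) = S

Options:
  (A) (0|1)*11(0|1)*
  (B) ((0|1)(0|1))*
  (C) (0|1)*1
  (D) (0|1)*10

Check each option against the DFA on short strings; one disagreement eliminates an option:
  (A) (0|1)*11(0|1)*: on ε the DFA stays in S and accepts (S ∈ Accept), but the regex does not match it → eliminate
  (B) ((0|1)(0|1))*: agrees with the DFA on every string of length ≤ 6
  (C) (0|1)*1: on ε the DFA stays in S and accepts (S ∈ Accept), but the regex does not match it → eliminate
  (D) (0|1)*10: on ε the DFA stays in S and accepts (S ∈ Accept), but the regex does not match it → eliminate
Only (B) is consistent with the DFA.
(B) ((0|1)(0|1))*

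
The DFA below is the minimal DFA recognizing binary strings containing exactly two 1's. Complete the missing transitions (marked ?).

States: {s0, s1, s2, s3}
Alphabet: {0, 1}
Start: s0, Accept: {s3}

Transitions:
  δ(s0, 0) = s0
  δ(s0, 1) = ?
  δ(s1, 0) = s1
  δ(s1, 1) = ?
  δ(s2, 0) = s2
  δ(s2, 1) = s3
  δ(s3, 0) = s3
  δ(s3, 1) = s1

From the language and accept set, identify what each state tracks — s0: zero 1's; s1: ≥ three 1's (dead); s2: one 1; s3: two 1's.
Each missing δ(q, a) is the state matching the new tracked value after reading a.
δ(s0, 1) = s2; δ(s1, 1) = s1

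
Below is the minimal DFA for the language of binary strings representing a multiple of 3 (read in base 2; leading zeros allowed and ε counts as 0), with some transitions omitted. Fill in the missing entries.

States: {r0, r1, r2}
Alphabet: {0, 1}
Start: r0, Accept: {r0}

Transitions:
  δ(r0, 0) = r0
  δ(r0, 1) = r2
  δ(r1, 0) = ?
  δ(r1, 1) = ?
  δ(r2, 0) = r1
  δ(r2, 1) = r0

From the language and accept set, identify what each state tracks — r0: value ≡ 0 (mod 3); r1: value ≡ 2 (mod 3); r2: value ≡ 1 (mod 3).
Each missing δ(q, a) is the state matching the new tracked value after reading a.
δ(r1, 0) = r2; δ(r1, 1) = r1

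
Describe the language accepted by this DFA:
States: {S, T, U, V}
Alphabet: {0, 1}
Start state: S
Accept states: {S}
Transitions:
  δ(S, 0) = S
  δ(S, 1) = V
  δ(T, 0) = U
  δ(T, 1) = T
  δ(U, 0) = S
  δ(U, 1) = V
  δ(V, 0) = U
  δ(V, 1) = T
Testing a few strings:
  '1' → reject
  '1110' → reject
  '0' → accept
  '101' → reject
State roles: S=value ≡ 0 (mod 4); T=value ≡ 3 (mod 4); U=value ≡ 2 (mod 4); V=value ≡ 1 (mod 4)
All binary strings representing a multiple of 4 (read in base 2; leading zeros allowed and ε counts as 0)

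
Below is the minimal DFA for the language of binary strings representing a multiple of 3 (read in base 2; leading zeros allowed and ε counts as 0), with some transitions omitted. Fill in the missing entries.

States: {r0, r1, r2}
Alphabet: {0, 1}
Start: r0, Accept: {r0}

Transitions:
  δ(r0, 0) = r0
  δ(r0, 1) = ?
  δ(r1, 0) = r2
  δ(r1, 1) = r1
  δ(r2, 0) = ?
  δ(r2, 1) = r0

From the language and accept set, identify what each state tracks — r0: value ≡ 0 (mod 3); r1: value ≡ 2 (mod 3); r2: value ≡ 1 (mod 3).
Each missing δ(q, a) is the state matching the new tracked value after reading a.
δ(r0, 1) = r2; δ(r2, 0) = r1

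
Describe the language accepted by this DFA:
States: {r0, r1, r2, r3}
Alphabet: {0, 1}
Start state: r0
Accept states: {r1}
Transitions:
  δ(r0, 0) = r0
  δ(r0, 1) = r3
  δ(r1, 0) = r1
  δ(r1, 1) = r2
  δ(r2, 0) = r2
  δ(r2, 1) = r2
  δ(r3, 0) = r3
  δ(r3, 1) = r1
Testing a few strings:
  '10' → reject
  '1011' → reject
  '1' → reject
  '100' → reject
State roles: r0=zero 1's; r1=two 1's; r2=≥ three 1's (dead); r3=one 1
All binary strings containing exactly two 1's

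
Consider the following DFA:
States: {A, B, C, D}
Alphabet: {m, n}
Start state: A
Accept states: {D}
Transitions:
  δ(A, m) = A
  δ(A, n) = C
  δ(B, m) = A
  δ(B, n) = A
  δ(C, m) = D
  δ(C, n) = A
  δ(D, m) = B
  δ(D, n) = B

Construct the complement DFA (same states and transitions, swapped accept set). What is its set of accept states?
Complement accept states = All states \ Original accept states
= {A, B, C, D} \ {D}
{A, B, C}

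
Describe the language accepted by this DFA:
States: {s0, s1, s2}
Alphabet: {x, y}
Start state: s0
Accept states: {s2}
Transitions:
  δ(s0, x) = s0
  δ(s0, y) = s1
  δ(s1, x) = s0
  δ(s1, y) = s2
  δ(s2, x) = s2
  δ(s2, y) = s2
Testing a few strings:
  'xyxy' → reject
  'x' → reject
  'xxyy' → accept
  'yx' → reject
State roles: s0=no progress toward yy; s1=one trailing y; s2=substring yy seen
All strings over {x,y} containing the substring yy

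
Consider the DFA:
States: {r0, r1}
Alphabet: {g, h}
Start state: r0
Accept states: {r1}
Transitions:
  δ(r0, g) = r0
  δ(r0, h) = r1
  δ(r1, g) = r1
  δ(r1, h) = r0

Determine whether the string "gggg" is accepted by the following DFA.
Processing string "gggg":
  r0 --g--> r0
  r0 --g--> r0
  r0 --g--> r0
  r0 --g--> r0
Final state: r0
Accept states: {r1}
No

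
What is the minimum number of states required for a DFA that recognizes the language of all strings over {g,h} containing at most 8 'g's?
By Myhill–Nerode, count the distinguishable equivalence classes: 10 classes — having seen 0, 1, …, 8, or >8 copies of 'g'; counts 0 through 8 are accepting and >8 is dead.
10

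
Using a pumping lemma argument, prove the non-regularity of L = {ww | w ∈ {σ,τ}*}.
Assume L is regular with pumping length p. Idea: pumping the leading σ-block breaks the equality of the two halves.
Choose s = σ^p τ σ^p τ ∈ L (with w = σ^p τ). |s| = 2p+2 ≥ p. By the pumping lemma, s = xyz with |xy| ≤ p, |y| > 0, so y = σ^k with k ≥ 1, in the first σ-block. Then xy²z = σ^(p+k) τ σ^p τ, of length 2p+2+k. If k is odd this length is odd, so it cannot be of the form ww. If k is even, each half has length p+1+k/2 ≤ p+k, so the first half lies entirely inside the leading σ-block and contains no τ, while the second half ends in τ; the halves differ. Either way xy²z ∉ L.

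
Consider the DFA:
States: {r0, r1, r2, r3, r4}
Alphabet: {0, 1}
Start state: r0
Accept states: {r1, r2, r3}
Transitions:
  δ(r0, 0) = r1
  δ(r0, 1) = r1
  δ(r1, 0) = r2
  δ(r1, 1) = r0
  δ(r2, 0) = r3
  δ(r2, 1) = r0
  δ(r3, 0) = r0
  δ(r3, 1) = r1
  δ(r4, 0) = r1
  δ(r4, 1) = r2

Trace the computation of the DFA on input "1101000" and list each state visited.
read '1': r0 → r1
  read '1': r1 → r0
  read '0': r0 → r1
  read '1': r1 → r0
  read '0': r0 → r1
  read '0': r1 → r2
  read '0': r2 → r3
r0 -> r1 -> r0 -> r1 -> r0 -> r1 -> r2 -> r3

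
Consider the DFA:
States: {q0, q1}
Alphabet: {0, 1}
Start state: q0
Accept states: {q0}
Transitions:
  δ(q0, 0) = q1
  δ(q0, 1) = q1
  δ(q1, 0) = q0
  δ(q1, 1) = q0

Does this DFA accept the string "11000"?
Processing string "11000":
  q0 --1--> q1
  q1 --1--> q0
  q0 --0--> q1
  q1 --0--> q0
  q0 --0--> q1
Final state: q1
Accept states: {q0}
No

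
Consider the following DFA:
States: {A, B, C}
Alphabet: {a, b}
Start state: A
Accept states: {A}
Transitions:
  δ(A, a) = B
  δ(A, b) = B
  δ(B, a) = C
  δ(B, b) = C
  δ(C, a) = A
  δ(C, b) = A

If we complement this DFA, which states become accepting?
Complement accept states = All states \ Original accept states
= {A, B, C} \ {A}
{B, C}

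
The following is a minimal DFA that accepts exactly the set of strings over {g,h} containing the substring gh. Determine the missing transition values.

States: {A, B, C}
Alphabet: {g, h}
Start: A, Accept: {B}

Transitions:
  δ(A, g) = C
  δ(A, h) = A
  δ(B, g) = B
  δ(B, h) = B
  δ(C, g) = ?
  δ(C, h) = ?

From the language and accept set, identify what each state tracks — A: no g seen yet; B: substring gh seen; C: seen a g, waiting for h.
Each missing δ(q, a) is the state matching the new tracked value after reading a.
δ(C, g) = C; δ(C, h) = B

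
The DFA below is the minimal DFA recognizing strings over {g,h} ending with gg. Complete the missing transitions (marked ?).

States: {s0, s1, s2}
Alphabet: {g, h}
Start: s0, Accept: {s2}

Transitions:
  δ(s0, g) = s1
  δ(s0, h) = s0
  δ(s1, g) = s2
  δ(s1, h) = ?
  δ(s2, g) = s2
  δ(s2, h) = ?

From the language and accept set, identify what each state tracks — s0: last symbol not g; s1: one trailing g; s2: two trailing g's.
Each missing δ(q, a) is the state matching the new tracked value after reading a.
δ(s1, h) = s0; δ(s2, h) = s0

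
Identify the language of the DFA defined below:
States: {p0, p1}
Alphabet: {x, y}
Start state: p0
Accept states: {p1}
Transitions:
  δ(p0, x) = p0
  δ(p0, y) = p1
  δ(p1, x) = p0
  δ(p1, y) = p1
Testing a few strings:
  'y' → accept
  'x' → reject
  'yx' → reject
  'yy' → accept
State roles: p0=last symbol not y; p1=last symbol is y
All strings over {x,y} ending with y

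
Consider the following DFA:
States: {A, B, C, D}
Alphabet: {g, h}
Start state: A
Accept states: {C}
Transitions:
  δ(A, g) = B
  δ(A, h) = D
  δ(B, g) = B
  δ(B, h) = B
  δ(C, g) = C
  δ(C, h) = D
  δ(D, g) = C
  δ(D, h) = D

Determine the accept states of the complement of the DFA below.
Complement accept states = All states \ Original accept states
= {A, B, C, D} \ {C}
{A, B, D}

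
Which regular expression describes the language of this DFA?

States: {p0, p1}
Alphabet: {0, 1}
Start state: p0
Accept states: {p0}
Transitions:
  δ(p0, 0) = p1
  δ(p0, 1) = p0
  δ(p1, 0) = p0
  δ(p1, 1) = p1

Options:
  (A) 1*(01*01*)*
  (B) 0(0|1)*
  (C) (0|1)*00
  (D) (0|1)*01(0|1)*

Check each option against the DFA on short strings; one disagreement eliminates an option:
  (A) 1*(01*01*)*: agrees with the DFA on every string of length ≤ 6
  (B) 0(0|1)*: on ε the DFA stays in p0 and accepts (p0 ∈ Accept), but the regex does not match it → eliminate
  (C) (0|1)*00: on ε the DFA stays in p0 and accepts (p0 ∈ Accept), but the regex does not match it → eliminate
  (D) (0|1)*01(0|1)*: on ε the DFA stays in p0 and accepts (p0 ∈ Accept), but the regex does not match it → eliminate
Only (A) is consistent with the DFA.
(A) 1*(01*01*)*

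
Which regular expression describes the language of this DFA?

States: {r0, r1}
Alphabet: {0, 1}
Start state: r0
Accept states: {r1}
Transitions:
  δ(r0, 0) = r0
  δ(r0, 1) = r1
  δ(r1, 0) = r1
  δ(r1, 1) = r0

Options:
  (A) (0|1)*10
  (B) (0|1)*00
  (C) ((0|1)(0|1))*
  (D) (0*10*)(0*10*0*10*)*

Check each option against the DFA on short strings; one disagreement eliminates an option:
  (A) (0|1)*10: on '1' the DFA goes r0 → r1 and accepts (r1 ∈ Accept), but the regex does not match it → eliminate
  (B) (0|1)*00: on '1' the DFA goes r0 → r1 and accepts (r1 ∈ Accept), but the regex does not match it → eliminate
  (C) ((0|1)(0|1))*: on ε the DFA stays in r0 and rejects (r0 ∉ Accept), but the regex matches it → eliminate
  (D) (0*10*)(0*10*0*10*)*: agrees with the DFA on every string of length ≤ 6
Only (D) is consistent with the DFA.
(D) (0*10*)(0*10*0*10*)*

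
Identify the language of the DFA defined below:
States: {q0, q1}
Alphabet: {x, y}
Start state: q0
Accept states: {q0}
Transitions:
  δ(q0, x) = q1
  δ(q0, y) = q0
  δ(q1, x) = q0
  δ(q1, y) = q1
Testing a few strings:
  'y' → accept
  'xy' → reject
  'xxy' → accept
  'xxx' → reject
State roles: q0=even number of x's so far; q1=odd number of x's so far
All strings over {x,y} with an even number of x's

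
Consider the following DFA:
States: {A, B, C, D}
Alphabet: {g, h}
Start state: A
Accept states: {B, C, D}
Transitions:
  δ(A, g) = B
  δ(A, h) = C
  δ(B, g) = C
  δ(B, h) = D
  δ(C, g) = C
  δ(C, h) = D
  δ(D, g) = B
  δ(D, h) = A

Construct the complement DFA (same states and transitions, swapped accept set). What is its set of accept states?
Complement accept states = All states \ Original accept states
= {A, B, C, D} \ {B, C, D}
{A}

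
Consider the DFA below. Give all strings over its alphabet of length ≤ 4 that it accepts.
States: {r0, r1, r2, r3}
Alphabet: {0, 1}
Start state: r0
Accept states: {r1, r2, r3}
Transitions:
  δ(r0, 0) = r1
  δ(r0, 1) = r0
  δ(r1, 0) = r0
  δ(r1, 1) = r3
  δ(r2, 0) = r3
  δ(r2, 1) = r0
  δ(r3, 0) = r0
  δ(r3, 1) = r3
0, 01, 10, 000, 011, 101, 110, 0001, 0010, 0100, 0111, 1000, 1011, 1101, 1110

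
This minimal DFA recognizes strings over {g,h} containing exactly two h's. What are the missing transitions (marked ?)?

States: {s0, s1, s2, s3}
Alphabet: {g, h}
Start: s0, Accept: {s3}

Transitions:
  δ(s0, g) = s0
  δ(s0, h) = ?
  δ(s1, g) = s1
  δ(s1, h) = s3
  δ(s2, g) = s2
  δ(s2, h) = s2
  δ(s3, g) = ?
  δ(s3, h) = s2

From the language and accept set, identify what each state tracks — s0: zero h's; s1: one h; s2: ≥ three h's (dead); s3: two h's.
Each missing δ(q, a) is the state matching the new tracked value after reading a.
δ(s0, h) = s1; δ(s3, g) = s3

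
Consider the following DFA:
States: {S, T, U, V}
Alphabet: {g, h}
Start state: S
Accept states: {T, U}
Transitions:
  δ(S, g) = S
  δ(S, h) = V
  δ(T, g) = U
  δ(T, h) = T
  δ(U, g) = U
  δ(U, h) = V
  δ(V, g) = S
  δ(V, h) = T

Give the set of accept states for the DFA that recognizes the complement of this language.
Complement accept states = All states \ Original accept states
= {S, T, U, V} \ {T, U}
{S, V}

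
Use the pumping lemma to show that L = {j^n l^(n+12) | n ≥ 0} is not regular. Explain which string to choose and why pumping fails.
Assume L is regular with pumping length p. Idea: pumping the j-block breaks the fixed offset of 12.
Choose s = j^p l^(p+12) ∈ L. By the pumping lemma, s = xyz with |xy| ≤ p, |y| > 0, so y = j^k with k ≥ 1. Then xy²z = j^(p+k) l^(p+12). For this to be in L we would need p+12 = (p+k)+12, i.e. k = 0, contradicting k ≥ 1. So xy²z ∉ L.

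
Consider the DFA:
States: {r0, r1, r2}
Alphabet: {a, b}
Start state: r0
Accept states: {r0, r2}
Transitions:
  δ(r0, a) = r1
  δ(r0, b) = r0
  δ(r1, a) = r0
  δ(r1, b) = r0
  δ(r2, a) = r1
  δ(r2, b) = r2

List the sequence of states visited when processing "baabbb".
read 'b': r0 → r0
  read 'a': r0 → r1
  read 'a': r1 → r0
  read 'b': r0 → r0
  read 'b': r0 → r0
  read 'b': r0 → r0
r0 -> r0 -> r1 -> r0 -> r0 -> r0 -> r0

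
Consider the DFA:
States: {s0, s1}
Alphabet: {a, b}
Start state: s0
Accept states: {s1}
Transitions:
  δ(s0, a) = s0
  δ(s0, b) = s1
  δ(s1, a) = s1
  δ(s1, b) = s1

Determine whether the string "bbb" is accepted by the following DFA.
Processing string "bbb":
  s0 --b--> s1
  s1 --b--> s1
  s1 --b--> s1
Final state: s1
Accept states: {s1}
Yes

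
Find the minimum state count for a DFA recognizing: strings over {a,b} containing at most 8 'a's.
By Myhill–Nerode, count the distinguishable equivalence classes: 10 classes — having seen 0, 1, …, 8, or >8 copies of 'a'; counts 0 through 8 are accepting and >8 is dead.
10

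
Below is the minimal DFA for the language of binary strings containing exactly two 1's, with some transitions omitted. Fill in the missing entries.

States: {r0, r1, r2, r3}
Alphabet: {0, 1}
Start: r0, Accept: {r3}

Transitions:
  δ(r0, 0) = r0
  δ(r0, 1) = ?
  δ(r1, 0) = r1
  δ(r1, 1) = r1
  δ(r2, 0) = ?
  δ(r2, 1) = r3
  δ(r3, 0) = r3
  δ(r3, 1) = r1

From the language and accept set, identify what each state tracks — r0: zero 1's; r1: ≥ three 1's (dead); r2: one 1; r3: two 1's.
Each missing δ(q, a) is the state matching the new tracked value after reading a.
δ(r0, 1) = r2; δ(r2, 0) = r2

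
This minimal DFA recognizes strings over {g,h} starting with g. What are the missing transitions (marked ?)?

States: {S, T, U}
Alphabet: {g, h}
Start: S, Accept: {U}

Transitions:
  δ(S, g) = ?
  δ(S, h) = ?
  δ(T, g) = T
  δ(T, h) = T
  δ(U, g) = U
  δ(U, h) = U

From the language and accept set, identify what each state tracks — S: no input read; T: started with h (dead); U: started with g.
Each missing δ(q, a) is the state matching the new tracked value after reading a.
δ(S, g) = U; δ(S, h) = T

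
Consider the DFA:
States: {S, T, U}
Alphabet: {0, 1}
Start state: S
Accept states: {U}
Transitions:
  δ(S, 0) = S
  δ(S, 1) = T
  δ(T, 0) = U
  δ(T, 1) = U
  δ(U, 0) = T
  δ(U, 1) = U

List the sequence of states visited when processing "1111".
read '1': S → T
  read '1': T → U
  read '1': U → U
  read '1': U → U
S -> T -> U -> U -> U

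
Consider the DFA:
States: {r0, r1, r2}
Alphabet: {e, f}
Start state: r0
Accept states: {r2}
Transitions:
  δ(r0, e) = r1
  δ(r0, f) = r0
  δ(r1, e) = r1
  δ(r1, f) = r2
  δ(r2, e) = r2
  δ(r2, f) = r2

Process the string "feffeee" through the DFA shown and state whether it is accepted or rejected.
Processing string "feffeee":
  r0 --f--> r0
  r0 --e--> r1
  r1 --f--> r2
  r2 --f--> r2
  r2 --e--> r2
  r2 --e--> r2
  r2 --e--> r2
Final state: r2
Accept states: {r2}
Yes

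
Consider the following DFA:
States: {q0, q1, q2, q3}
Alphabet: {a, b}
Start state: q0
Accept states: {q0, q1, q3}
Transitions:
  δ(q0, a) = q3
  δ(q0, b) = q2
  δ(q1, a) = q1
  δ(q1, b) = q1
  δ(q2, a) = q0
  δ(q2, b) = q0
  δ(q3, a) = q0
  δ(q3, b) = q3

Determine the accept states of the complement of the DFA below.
Complement accept states = All states \ Original accept states
= {q0, q1, q2, q3} \ {q0, q1, q3}
{q2}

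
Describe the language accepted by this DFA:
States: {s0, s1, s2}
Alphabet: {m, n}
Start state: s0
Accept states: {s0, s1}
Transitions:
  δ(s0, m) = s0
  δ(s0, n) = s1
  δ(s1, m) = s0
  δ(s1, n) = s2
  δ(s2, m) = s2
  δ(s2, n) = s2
Testing a few strings:
  'mmmn' → accept
  'nn' → reject
  'nmnm' → accept
  'm' → accept
State roles: s0=last symbol not n (ok); s1=last symbol n (ok); s2=saw nn (dead)
All strings over {m,n} with no two consecutive n's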